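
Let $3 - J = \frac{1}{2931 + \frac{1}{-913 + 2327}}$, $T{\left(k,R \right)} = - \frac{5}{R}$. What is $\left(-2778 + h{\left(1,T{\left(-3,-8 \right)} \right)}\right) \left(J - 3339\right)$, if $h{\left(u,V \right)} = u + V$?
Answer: $\frac{153542828072557}{16577740} \approx 9.262 \cdot 10^{6}$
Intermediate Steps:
$h{\left(u,V \right)} = V + u$
$J = \frac{12431891}{4144435}$ ($J = 3 - \frac{1}{2931 + \frac{1}{-913 + 2327}} = 3 - \frac{1}{2931 + \frac{1}{1414}} = 3 - \frac{1}{\frac{4144435}{1414}} = 3 - \frac{1414}{4144435} = \frac{12431891}{4144435} \approx 2.9997$)
$\left(-2778 + h{\left(1,T{\left(-3,-8 \right)} \right)}\right) \left(J - 3339\right) = \left(-2778 + \left(- \frac{5}{-8} + 1\right)\right) \left(\frac{12431891}{4144435} - 3339\right) = \left(-2778 + \left(\left(-5\right) \left(- \frac{1}{8}\right) + 1\right)\right) \left(- \frac{13825836574}{4144435}\right) = \left(-2778 + \left(\frac{5}{8} + 1\right)\right) \left(- \frac{13825836574}{4144435}\right) = \left(-2778 + \frac{13}{8}\right) \left(- \frac{13825836574}{4144435}\right) = \left(- \frac{22211}{8}\right) \left(- \frac{13825836574}{4144435}\right) = \frac{153542828072557}{16577740}$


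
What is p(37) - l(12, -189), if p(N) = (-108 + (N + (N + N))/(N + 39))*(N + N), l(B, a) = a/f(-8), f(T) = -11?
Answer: -3302661/418 ≈ -7901.1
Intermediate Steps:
l(B, a) = -a/11 (l(B, a) = a/(-11) = a*(-1/11) = -a/11)
p(N) = 2*N*(-108 + 3*N/(39 + N)) (p(N) = (-108 + (N + 2*N)/(39 + N))*(2*N) = (-108 + (3*N)/(39 + N))*(2*N) = (-108 + 3*N/(39 + N))*(2*N) = 2*N*(-108 + 3*N/(39 + N)))
p(37) - l(12, -189) = -6*37*(1404 + 35*37)/(39 + 37) - (-1)*(-189)/11 = -6*37*(1404 + 1295)/76 - 1*189/11 = -6*37*1/76*2699 - 189/11 = -299589/38 - 189/11 = -3302661/418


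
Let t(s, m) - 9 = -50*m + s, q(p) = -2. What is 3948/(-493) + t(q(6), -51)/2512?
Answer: -8656775/1238416 ≈ -6.9902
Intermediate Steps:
t(s, m) = 9 + s - 50*m (t(s, m) = 9 + (-50*m + s) = 9 + (s - 50*m) = 9 + s - 50*m)
3948/(-493) + t(q(6), -51)/2512 = 3948/(-493) + (9 - 2 - 50*(-51))/2512 = 3948*(-1/493) + (9 - 2 + 2550)*(1/2512) = -3948/493 + 2557*(1/2512) = -3948/493 + 2557/2512 = -8656775/1238416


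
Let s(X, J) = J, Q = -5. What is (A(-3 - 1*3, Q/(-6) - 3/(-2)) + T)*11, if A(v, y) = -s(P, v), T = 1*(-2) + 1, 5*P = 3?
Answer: 55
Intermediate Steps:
P = ⅗ (P = (⅕)*3 = ⅗ ≈ 0.60000)
T = -1 (T = -2 + 1 = -1)
A(v, y) = -v
(A(-3 - 1*3, Q/(-6) - 3/(-2)) + T)*11 = (-(-3 - 1*3) - 1)*11 = (-(-3 - 3) - 1)*11 = (-1*(-6) - 1)*11 = (6 - 1)*11 = 5*11 = 55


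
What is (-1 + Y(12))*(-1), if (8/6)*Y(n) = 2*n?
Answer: -17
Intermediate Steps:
Y(n) = 3*n/2 (Y(n) = 3*(2*n)/4 = 3*n/2)
(-1 + Y(12))*(-1) = (-1 + (3/2)*12)*(-1) = (-1 + 18)*(-1) = 17*(-1) = -17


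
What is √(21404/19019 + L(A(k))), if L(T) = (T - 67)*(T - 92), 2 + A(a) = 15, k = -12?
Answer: √1543514674702/19019 ≈ 65.323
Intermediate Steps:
A(a) = 13 (A(a) = -2 + 15 = 13)
L(T) = (-92 + T)*(-67 + T) (L(T) = (-67 + T)*(-92 + T) = (-92 + T)*(-67 + T))
√(21404/19019 + L(A(k))) = √(21404/19019 + (6164 + 13² - 159*13)) = √(21404*(1/19019) + (6164 + 169 - 2067)) = √(21404/19019 + 4266) = √(81156458/19019) = √1543514674702/19019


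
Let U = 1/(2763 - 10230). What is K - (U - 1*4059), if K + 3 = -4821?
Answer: -5712254/7467 ≈ -765.00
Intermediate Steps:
K = -4824 (K = -3 - 4821 = -4824)
U = -1/7467 (U = 1/(-7467) = -1/7467 ≈ -0.00013392)
K - (U - 1*4059) = -4824 - (-1/7467 - 1*4059) = -4824 - (-1/7467 - 4059) = -4824 - 1*(-30308554/7467) = -4824 + 30308554/7467 = -5712254/7467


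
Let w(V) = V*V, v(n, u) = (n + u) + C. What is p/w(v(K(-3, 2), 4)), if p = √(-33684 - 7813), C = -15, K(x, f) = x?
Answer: I*√41497/196 ≈ 1.0393*I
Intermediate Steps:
v(n, u) = -15 + n + u (v(n, u) = (n + u) - 15 = -15 + n + u)
w(V) = V²
p = I*√41497 (p = √(-41497) = I*√41497 ≈ 203.71*I)
p/w(v(K(-3, 2), 4)) = (I*√41497)/((-15 - 3 + 4)²) = (I*√41497)/((-14)²) = (I*√41497)/196 = (I*√41497)*(1/196) = I*√41497/196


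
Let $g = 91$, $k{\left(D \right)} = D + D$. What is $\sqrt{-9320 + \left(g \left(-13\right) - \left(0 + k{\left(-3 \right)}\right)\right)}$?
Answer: $i \sqrt{10497} \approx 102.45 i$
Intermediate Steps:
$k{\left(D \right)} = 2 D$
$\sqrt{-9320 + \left(g \left(-13\right) - \left(0 + k{\left(-3 \right)}\right)\right)} = \sqrt{-9320 + \left(91 \left(-13\right) - \left(0 + 2 \left(-3\right)\right)\right)} = \sqrt{-9320 - 1177} = \sqrt{-10497} = i \sqrt{10497}$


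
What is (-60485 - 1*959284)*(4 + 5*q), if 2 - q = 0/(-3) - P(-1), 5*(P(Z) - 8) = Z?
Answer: -54047757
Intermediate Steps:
P(Z) = 8 + Z/5
q = 49/5 (q = 2 - (0/(-3) - (8 + (⅕)*(-1))) = 2 - (0*(-⅓) - (8 - ⅕)) = 2 - (0 - 1*39/5) = 2 - (0 - 39/5) = 2 - 1*(-39/5) = 2 + 39/5 = 49/5 ≈ 9.8000)
(-60485 - 1*959284)*(4 + 5*q) = (-60485 - 1*959284)*(4 + 5*(49/5)) = (-60485 - 959284)*(4 + 49) = -1019769*53 = -54047757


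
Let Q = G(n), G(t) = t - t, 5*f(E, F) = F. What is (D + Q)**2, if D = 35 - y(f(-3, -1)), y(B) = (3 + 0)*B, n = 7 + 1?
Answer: 31684/25 ≈ 1267.4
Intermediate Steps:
n = 8
f(E, F) = F/5
G(t) = 0
Q = 0
y(B) = 3*B
D = 178/5 (D = 35 - 3*(1/5)*(-1) = 35 - 3*(-1)/5 = 35 - 1*(-3/5) = 35 + 3/5 = 178/5 ≈ 35.600)
(D + Q)**2 = (178/5 + 0)**2 = (178/5)**2 = 31684/25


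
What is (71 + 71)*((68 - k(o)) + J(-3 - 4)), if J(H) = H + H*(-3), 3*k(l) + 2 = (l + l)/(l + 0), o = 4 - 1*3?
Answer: 11644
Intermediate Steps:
o = 1 (o = 4 - 3 = 1)
k(l) = 0 (k(l) = -2/3 + ((l + l)/(l + 0))/3 = -2/3 + ((2*l)/l)/3 = -2/3 + (1/3)*2 = -2/3 + 2/3 = 0)
J(H) = -2*H (J(H) = H - 3*H = -2*H)
(71 + 71)*((68 - k(o)) + J(-3 - 4)) = (71 + 71)*((68 - 1*0) - 2*(-3 - 4)) = 142*((68 + 0) - 2*(-7)) = 142*(68 + 14) = 142*82 = 11644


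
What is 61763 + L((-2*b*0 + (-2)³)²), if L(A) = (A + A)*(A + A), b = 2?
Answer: 78147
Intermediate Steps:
L(A) = 4*A² (L(A) = (2*A)*(2*A) = 4*A²)
61763 + L((-2*b*0 + (-2)³)²) = 61763 + 4*((-2*2*0 + (-2)³)²)² = 61763 + 4*((-4*0 - 8)²)² = 61763 + 4*((0 - 8)²)² = 61763 + 4*((-8)²)² = 61763 + 4*64² = 61763 + 4*4096 = 61763 + 16384 = 78147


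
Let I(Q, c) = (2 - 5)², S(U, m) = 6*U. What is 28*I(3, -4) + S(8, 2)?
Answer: 300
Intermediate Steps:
I(Q, c) = 9 (I(Q, c) = (-3)² = 9)
28*I(3, -4) + S(8, 2) = 28*9 + 6*8 = 252 + 48 = 300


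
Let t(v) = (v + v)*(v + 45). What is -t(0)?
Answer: 0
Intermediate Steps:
t(v) = 2*v*(45 + v) (t(v) = (2*v)*(45 + v) = 2*v*(45 + v))
-t(0) = -2*0*(45 + 0) = -2*0*45 = -1*0 = 0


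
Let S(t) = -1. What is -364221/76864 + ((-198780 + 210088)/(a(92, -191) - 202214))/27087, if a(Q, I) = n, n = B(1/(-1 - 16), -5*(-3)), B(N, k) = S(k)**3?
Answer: -1994984138690917/421014697197120 ≈ -4.7385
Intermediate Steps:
B(N, k) = -1 (B(N, k) = (-1)**3 = -1)
n = -1
a(Q, I) = -1
-364221/76864 + ((-198780 + 210088)/(a(92, -191) - 202214))/27087 = -364221/76864 + ((-198780 + 210088)/(-1 - 202214))/27087 = -364221*1/76864 + (11308/(-202215))*(1/27087) = -364221/76864 + (11308*(-1/202215))*(1/27087) = -364221/76864 - 11308/202215*1/27087 = -364221/76864 - 11308/5477397705 = -1994984138690917/421014697197120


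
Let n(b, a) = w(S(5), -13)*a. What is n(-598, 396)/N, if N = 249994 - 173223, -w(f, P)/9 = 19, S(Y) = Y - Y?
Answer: -67716/76771 ≈ -0.88205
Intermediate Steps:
S(Y) = 0
w(f, P) = -171 (w(f, P) = -9*19 = -171)
n(b, a) = -171*a
N = 76771
n(-598, 396)/N = -171*396/76771 = -67716*1/76771 = -67716/76771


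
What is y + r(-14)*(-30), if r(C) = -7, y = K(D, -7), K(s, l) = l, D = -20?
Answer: 203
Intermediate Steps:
y = -7
y + r(-14)*(-30) = -7 - 7*(-30) = -7 + 210 = 203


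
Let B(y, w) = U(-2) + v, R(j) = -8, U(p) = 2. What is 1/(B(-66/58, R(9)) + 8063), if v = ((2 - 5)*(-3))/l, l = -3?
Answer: 1/8062 ≈ 0.00012404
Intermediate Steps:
v = -3 (v = ((2 - 5)*(-3))/(-3) = -3*(-3)*(-1/3) = 9*(-1/3) = -3)
B(y, w) = -1 (B(y, w) = 2 - 3 = -1)
1/(B(-66/58, R(9)) + 8063) = 1/(-1 + 8063) = 1/8062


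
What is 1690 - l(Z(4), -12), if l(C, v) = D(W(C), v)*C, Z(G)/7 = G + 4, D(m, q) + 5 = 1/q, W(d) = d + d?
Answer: 5924/3 ≈ 1974.7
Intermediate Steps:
W(d) = 2*d
D(m, q) = -5 + 1/q
Z(G) = 28 + 7*G (Z(G) = 7*(G + 4) = 7*(4 + G) = 28 + 7*G)
l(C, v) = C*(-5 + 1/v) (l(C, v) = (-5 + 1/v)*C = C*(-5 + 1/v))
1690 - l(Z(4), -12) = 1690 - (-5*(28 + 7*4) + (28 + 7*4)/(-12)) = 1690 - (-5*(28 + 28) + (28 + 28)*(-1/12)) = 1690 - (-5*56 + 56*(-1/12)) = 1690 - (-280 - 14/3) = 1690 - 1*(-854/3) = 1690 + 854/3 = 5924/3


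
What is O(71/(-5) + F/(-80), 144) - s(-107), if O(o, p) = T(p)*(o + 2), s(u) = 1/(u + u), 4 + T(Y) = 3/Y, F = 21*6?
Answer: 11261747/205440 ≈ 54.818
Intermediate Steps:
F = 126
T(Y) = -4 + 3/Y
s(u) = 1/(2*u)
O(o, p) = (-4 + 3/p)*(2 + o) (O(o, p) = (-4 + 3/p)*(o + 2) = (-4 + 3/p)*(2 + o))
O(71/(-5) + F/(-80), 144) - s(-107) = -1*(-3 + 4*144)*(2 + (71/(-5) + 126/(-80)))/144 - 1/(2*(-107)) = -1*1/144*(-3 + 576)*(2 + (71*(-⅕) + 126*(-1/80))) - (-1)/(2*107) = -1*1/144*573*(2 + (-71/5 - 63/40)) - 1*(-1/214) = -1*1/144*573*(2 - 631/40) + 1/214 = -1*1/144*573*(-551/40) + 1/214 = 105241/1920 + 1/214 = 11261747/205440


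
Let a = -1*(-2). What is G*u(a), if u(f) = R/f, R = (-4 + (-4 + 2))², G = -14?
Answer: -252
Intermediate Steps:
a = 2
R = 36 (R = (-4 - 2)² = (-6)² = 36)
u(f) = 36/f
G*u(a) = -504/2 = -14*18 = -252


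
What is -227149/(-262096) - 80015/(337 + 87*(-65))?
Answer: 11089794911/696913264 ≈ 15.913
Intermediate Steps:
-227149/(-262096) - 80015/(337 + 87*(-65)) = -227149*(-1/262096) - 80015/(337 - 5655) = 227149/262096 - 80015/(-5318) = 227149/262096 - 80015*(-1/5318) = 227149/262096 + 80015/5318 = 11089794911/696913264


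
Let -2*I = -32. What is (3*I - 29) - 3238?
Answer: -3219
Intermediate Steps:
I = 16 (I = -1/2*(-32) = 16)
(3*I - 29) - 3238 = (3*16 - 29) - 3238 = (48 - 29) - 3238 = 19 - 3238 = -3219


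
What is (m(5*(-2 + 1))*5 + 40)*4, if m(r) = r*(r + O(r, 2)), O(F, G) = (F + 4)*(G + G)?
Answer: 1060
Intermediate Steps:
O(F, G) = 2*G*(4 + F) (O(F, G) = (4 + F)*(2*G) = 2*G*(4 + F))
m(r) = r*(16 + 5*r) (m(r) = r*(r + 2*2*(4 + r)) = r*(r + (16 + 4*r)) = r*(16 + 5*r))
(m(5*(-2 + 1))*5 + 40)*4 = (((5*(-2 + 1))*(16 + 5*(5*(-2 + 1))))*5 + 40)*4 = (((5*(-1))*(16 + 5*(5*(-1))))*5 + 40)*4 = (-5*(16 + 5*(-5))*5 + 40)*4 = (-5*(16 - 25)*5 + 40)*4 = (-5*(-9)*5 + 40)*4 = (45*5 + 40)*4 = (225 + 40)*4 = 265*4 = 1060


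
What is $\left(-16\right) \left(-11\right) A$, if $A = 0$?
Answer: $0$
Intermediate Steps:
$\left(-16\right) \left(-11\right) A = \left(-16\right) \left(-11\right) 0 = 176 \cdot 0 = 0$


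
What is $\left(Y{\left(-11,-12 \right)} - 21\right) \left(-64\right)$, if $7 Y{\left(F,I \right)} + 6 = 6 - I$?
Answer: $\frac{8640}{7} \approx 1234.3$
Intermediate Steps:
$Y{\left(F,I \right)} = - \frac{I}{7}$ ($Y{\left(F,I \right)} = - \frac{6}{7} + \frac{6 - I}{7} = - \frac{6}{7} - \left(- \frac{6}{7} + \frac{I}{7}\right) = - \frac{I}{7}$)
$\left(Y{\left(-11,-12 \right)} - 21\right) \left(-64\right) = \left(\left(- \frac{1}{7}\right) \left(-12\right) - 21\right) \left(-64\right) = \left(\frac{12}{7} - 21\right) \left(-64\right) = \left(- \frac{135}{7}\right) \left(-64\right) = \frac{8640}{7}$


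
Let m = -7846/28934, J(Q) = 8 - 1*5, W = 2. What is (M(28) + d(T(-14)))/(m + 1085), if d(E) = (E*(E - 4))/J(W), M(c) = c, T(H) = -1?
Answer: 1287563/47078316 ≈ 0.027349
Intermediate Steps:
J(Q) = 3 (J(Q) = 8 - 5 = 3)
m = -3923/14467 (m = -7846*1/28934 = -3923/14467 ≈ -0.27117)
d(E) = E*(-4 + E)/3 (d(E) = (E*(E - 4))/3 = (E*(-4 + E))*(⅓) = E*(-4 + E)/3)
(M(28) + d(T(-14)))/(m + 1085) = (28 + (⅓)*(-1)*(-4 - 1))/(-3923/14467 + 1085) = (28 + (⅓)*(-1)*(-5))/(15692772/14467) = (28 + 5/3)*(14467/15692772) = (89/3)*(14467/15692772) = 1287563/47078316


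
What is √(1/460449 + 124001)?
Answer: 5*√116843817476738/153483 ≈ 352.14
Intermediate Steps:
√(1/460449 + 124001) = √(57096136450/460449) = 5*√116843817476738/153483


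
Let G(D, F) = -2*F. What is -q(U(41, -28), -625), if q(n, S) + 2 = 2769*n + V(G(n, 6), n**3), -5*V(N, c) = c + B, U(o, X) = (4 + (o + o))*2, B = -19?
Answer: 2707099/5 ≈ 5.4142e+5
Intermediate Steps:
U(o, X) = 8 + 4*o (U(o, X) = (4 + 2*o)*2 = 8 + 4*o)
V(N, c) = 19/5 - c/5 (V(N, c) = -(c - 19)/5 = -(-19 + c)/5 = 19/5 - c/5)
q(n, S) = 9/5 + 2769*n - n**3/5 (q(n, S) = -2 + (2769*n + (19/5 - n**3/5)) = -2 + (19/5 + 2769*n - n**3/5) = 9/5 + 2769*n - n**3/5)
-q(U(41, -28), -625) = -(9/5 + 2769*(8 + 4*41) - (8 + 4*41)**3/5) = -(9/5 + 2769*(8 + 164) - (8 + 164)**3/5) = -(9/5 + 2769*172 - 1/5*172**3) = -(9/5 + 476268 - 1/5*5088448) = -(9/5 + 476268 - 5088448/5) = -1*(-2707099/5) = 2707099/5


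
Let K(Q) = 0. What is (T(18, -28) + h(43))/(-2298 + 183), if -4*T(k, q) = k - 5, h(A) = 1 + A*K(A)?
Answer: 1/940 ≈ 0.0010638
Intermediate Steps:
h(A) = 1 (h(A) = 1 + A*0 = 1 + 0 = 1)
T(k, q) = 5/4 - k/4 (T(k, q) = -(k - 5)/4 = -(-5 + k)/4 = 5/4 - k/4)
(T(18, -28) + h(43))/(-2298 + 183) = ((5/4 - ¼*18) + 1)/(-2298 + 183) = ((5/4 - 9/2) + 1)/(-2115) = (-13/4 + 1)*(-1/2115) = -9/4*(-1/2115) = 1/940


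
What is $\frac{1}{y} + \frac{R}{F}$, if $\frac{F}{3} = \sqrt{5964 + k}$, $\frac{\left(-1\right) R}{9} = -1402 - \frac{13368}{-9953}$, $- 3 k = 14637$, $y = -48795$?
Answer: $- \frac{1}{48795} + \frac{5974602 \sqrt{1085}}{1542715} \approx 127.57$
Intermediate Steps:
$k = -4879$ ($k = \left(- \frac{1}{3}\right) 14637 = -4879$)
$R = \frac{125466642}{9953}$ ($R = - 9 \left(-1402 - \frac{13368}{-9953}\right) = - 9 \left(-1402 - 13368 \left(- \frac{1}{9953}\right)\right) = - 9 \left(-1402 - - \frac{13368}{9953}\right) = - 9 \left(-1402 + \frac{13368}{9953}\right) = \left(-9\right) \left(- \frac{13940738}{9953}\right) = \frac{125466642}{9953} \approx 12606.0$)
$F = 3 \sqrt{1085}$ ($F = 3 \sqrt{5964 - 4879} = 3 \sqrt{1085} \approx 98.818$)
$\frac{1}{y} + \frac{R}{F} = \frac{1}{-48795} + \frac{125466642}{9953 \cdot 3 \sqrt{1085}} = - \frac{1}{48795} + \frac{125466642 \frac{\sqrt{1085}}{3255}}{9953} = - \frac{1}{48795} + \frac{5974602 \sqrt{1085}}{1542715}$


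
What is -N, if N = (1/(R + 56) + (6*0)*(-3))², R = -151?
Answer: -1/9025 ≈ -0.00011080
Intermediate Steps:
N = 1/9025 (N = (1/(-151 + 56) + (6*0)*(-3))² = (1/(-95) + 0*(-3))² = (-1/95 + 0)² = (-1/95)² = 1/9025 ≈ 0.00011080)
-N = -1*1/9025 = -1/9025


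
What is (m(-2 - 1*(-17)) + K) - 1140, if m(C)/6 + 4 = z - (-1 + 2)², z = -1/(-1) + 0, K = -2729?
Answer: -3893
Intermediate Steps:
z = 1 (z = -1*(-1) + 0 = 1 + 0 = 1)
m(C) = -24 (m(C) = -24 + 6*(1 - (-1 + 2)²) = -24 + 6*(1 - 1*1²) = -24 + 6*(1 - 1*1) = -24 + 6*(1 - 1) = -24 + 6*0 = -24 + 0 = -24)
(m(-2 - 1*(-17)) + K) - 1140 = (-24 - 2729) - 1140 = -2753 - 1140 = -3893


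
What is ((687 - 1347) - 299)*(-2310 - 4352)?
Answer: 6388858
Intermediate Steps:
((687 - 1347) - 299)*(-2310 - 4352) = (-660 - 299)*(-6662) = -959*(-6662) = 6388858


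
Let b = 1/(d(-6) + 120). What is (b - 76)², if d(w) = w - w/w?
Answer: 73736569/12769 ≈ 5774.7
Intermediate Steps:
d(w) = -1 + w (d(w) = w - 1*1 = w - 1 = -1 + w)
b = 1/113 (b = 1/((-1 - 6) + 120) = 1/(-7 + 120) = 1/113 ≈ 0.0088496)
(b - 76)² = (1/113 - 76)² = (-8587/113)² = 73736569/12769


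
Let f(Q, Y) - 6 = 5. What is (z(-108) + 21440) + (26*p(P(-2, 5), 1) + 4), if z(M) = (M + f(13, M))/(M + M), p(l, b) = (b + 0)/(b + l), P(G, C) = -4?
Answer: 4630129/216 ≈ 21436.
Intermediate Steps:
f(Q, Y) = 11 (f(Q, Y) = 6 + 5 = 11)
p(l, b) = b/(b + l)
z(M) = (11 + M)/(2*M) (z(M) = (M + 11)/(M + M) = (11 + M)/((2*M)) = (11 + M)*(1/(2*M)) = (11 + M)/(2*M))
(z(-108) + 21440) + (26*p(P(-2, 5), 1) + 4) = ((1/2)*(11 - 108)/(-108) + 21440) + (26*(1/(1 - 4)) + 4) = ((1/2)*(-1/108)*(-97) + 21440) + (26*(1/(-3)) + 4) = (97/216 + 21440) + (26*(1*(-1/3)) + 4) = 4631137/216 + (26*(-1/3) + 4) = 4631137/216 + (-26/3 + 4) = 4631137/216 - 14/3 = 4630129/216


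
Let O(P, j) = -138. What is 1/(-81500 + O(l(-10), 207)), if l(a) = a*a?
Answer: -1/81638 ≈ -1.2249e-5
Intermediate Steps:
l(a) = a²
1/(-81500 + O(l(-10), 207)) = 1/(-81500 - 138) = 1/(-81638) = -1/81638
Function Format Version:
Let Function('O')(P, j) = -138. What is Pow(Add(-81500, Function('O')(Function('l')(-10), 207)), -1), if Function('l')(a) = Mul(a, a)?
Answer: Rational(-1, 81638) ≈ -1.2249e-5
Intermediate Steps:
Function('l')(a) = Pow(a, 2)
Pow(Add(-81500, Function('O')(Function('l')(-10), 207)), -1) = Pow(Add(-81500, -138), -1) = Pow(-81638, -1) = Rational(-1, 81638)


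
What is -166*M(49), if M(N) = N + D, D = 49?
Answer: -16268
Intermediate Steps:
M(N) = 49 + N (M(N) = N + 49 = 49 + N)
-166*M(49) = -166*(49 + 49) = -166*98 = -16268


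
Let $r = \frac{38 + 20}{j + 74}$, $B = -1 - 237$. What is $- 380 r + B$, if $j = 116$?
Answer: $-354$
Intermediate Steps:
$B = -238$ ($B = -1 - 237 = -238$)
$r = \frac{29}{95}$ ($r = \frac{38 + 20}{116 + 74} = \frac{58}{190} = 58 \cdot \frac{1}{190} = \frac{29}{95} \approx 0.30526$)
$- 380 r + B = \left(-380\right) \frac{29}{95} - 238 = -116 - 238 = -354$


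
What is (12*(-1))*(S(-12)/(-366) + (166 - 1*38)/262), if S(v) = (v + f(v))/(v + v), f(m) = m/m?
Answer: -560735/95892 ≈ -5.8476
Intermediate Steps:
f(m) = 1
S(v) = (1 + v)/(2*v) (S(v) = (v + 1)/(v + v) = (1 + v)/((2*v)) = (1 + v)*(1/(2*v)) = (1 + v)/(2*v))
(12*(-1))*(S(-12)/(-366) + (166 - 1*38)/262) = (12*(-1))*(((½)*(1 - 12)/(-12))/(-366) + (166 - 1*38)/262) = -12*(((½)*(-1/12)*(-11))*(-1/366) + (166 - 38)*(1/262)) = -12*((11/24)*(-1/366) + 128*(1/262)) = -12*(-11/8784 + 64/131) = -12*560735/1150704 = -560735/95892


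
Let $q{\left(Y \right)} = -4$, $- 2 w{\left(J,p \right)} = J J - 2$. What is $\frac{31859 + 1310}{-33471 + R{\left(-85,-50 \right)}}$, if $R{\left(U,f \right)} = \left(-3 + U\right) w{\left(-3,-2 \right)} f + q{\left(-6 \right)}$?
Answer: $- \frac{33169}{48875} \approx -0.67865$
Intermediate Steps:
$w{\left(J,p \right)} = 1 - \frac{J^{2}}{2}$ ($w{\left(J,p \right)} = - \frac{J J - 2}{2} = - \frac{J^{2} - 2}{2} = - \frac{-2 + J^{2}}{2} = 1 - \frac{J^{2}}{2}$)
$R{\left(U,f \right)} = -4 + f \left(\frac{21}{2} - \frac{7 U}{2}\right)$ ($R{\left(U,f \right)} = \left(-3 + U\right) \left(1 - \frac{\left(-3\right)^{2}}{2}\right) f - 4 = \left(-3 + U\right) \left(1 - \frac{9}{2}\right) f - 4 = \left(-3 + U\right) \left(- \frac{7}{2}\right) f - 4 = \left(\frac{21}{2} - \frac{7 U}{2}\right) f - 4 = f \left(\frac{21}{2} - \frac{7 U}{2}\right) - 4 = -4 + f \left(\frac{21}{2} - \frac{7 U}{2}\right)$)
$\frac{31859 + 1310}{-33471 + R{\left(-85,-50 \right)}} = \frac{31859 + 1310}{-33471 - \left(529 + 14875\right)} = \frac{33169}{-33471 - 15404} = \frac{33169}{-48875} = 33169 \left(- \frac{1}{48875}\right) = - \frac{33169}{48875}$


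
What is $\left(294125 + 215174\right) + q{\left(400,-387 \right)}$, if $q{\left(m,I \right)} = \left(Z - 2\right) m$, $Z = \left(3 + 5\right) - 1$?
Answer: $511299$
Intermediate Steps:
$Z = 7$ ($Z = 8 - 1 = 7$)
$q{\left(m,I \right)} = 5 m$ ($q{\left(m,I \right)} = \left(7 - 2\right) m = 5 m$)
$\left(294125 + 215174\right) + q{\left(400,-387 \right)} = \left(294125 + 215174\right) + 5 \cdot 400 = 509299 + 2000 = 511299$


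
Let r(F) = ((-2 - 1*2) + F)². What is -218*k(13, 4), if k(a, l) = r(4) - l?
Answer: 872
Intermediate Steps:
r(F) = (-4 + F)² (r(F) = ((-2 - 2) + F)² = (-4 + F)²)
k(a, l) = -l (k(a, l) = (-4 + 4)² - l = 0² - l = 0 - l = -l)
-218*k(13, 4) = -(-218)*4 = -218*(-4) = 872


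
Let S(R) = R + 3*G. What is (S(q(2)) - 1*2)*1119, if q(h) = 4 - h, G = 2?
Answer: 6714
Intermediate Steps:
S(R) = 6 + R (S(R) = R + 3*2 = R + 6 = 6 + R)
(S(q(2)) - 1*2)*1119 = ((6 + (4 - 1*2)) - 1*2)*1119 = ((6 + (4 - 2)) - 2)*1119 = ((6 + 2) - 2)*1119 = (8 - 2)*1119 = 6*1119 = 6714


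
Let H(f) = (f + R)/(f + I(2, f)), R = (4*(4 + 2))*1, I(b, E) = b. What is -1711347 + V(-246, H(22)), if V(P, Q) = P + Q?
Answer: -20539093/12 ≈ -1.7116e+6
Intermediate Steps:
R = 24 (R = (4*6)*1 = 24*1 = 24)
H(f) = (24 + f)/(2 + f) (H(f) = (f + 24)/(f + 2) = (24 + f)/(2 + f))
-1711347 + V(-246, H(22)) = -1711347 + (-246 + (24 + 22)/(2 + 22)) = -1711347 + (-246 + 46/24) = -1711347 + (-246 + (1/24)*46) = -1711347 + (-246 + 23/12) = -1711347 - 2929/12 = -20539093/12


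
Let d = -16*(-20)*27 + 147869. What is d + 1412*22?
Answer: 187573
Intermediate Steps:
d = 156509 (d = 320*27 + 147869 = 8640 + 147869 = 156509)
d + 1412*22 = 156509 + 1412*22 = 156509 + 31064 = 187573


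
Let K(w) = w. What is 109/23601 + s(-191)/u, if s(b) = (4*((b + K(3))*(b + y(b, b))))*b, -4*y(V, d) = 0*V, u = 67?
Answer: -647463029609/1581267 ≈ -4.0946e+5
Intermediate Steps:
y(V, d) = 0 (y(V, d) = -0*V = -1/4*0 = 0)
s(b) = 4*b**2*(3 + b) (s(b) = (4*((b + 3)*(b + 0)))*b = (4*((3 + b)*b))*b = (4*(b*(3 + b)))*b = (4*b*(3 + b))*b = 4*b**2*(3 + b))
109/23601 + s(-191)/u = 109/23601 + (4*(-191)**2*(3 - 191))/67 = 109*(1/23601) + (4*36481*(-188))*(1/67) = 109/23601 - 27433712*1/67 = 109/23601 - 27433712/67 = -647463029609/1581267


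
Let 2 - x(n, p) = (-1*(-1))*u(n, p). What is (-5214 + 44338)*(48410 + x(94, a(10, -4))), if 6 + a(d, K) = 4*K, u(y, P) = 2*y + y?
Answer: 1883038120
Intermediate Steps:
u(y, P) = 3*y
a(d, K) = -6 + 4*K
x(n, p) = 2 - 3*n (x(n, p) = 2 - (-1*(-1))*3*n = 2 - 3*n)
(-5214 + 44338)*(48410 + x(94, a(10, -4))) = (-5214 + 44338)*(48410 + (2 - 3*94)) = 39124*(48410 + (2 - 282)) = 39124*(48410 - 280) = 39124*48130 = 1883038120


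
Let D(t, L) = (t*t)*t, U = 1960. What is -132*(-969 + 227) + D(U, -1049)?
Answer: 7529633944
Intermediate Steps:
D(t, L) = t³ (D(t, L) = t²*t = t³)
-132*(-969 + 227) + D(U, -1049) = -132*(-969 + 227) + 1960³ = -132*(-742) + 7529536000 = 97944 + 7529536000 = 7529633944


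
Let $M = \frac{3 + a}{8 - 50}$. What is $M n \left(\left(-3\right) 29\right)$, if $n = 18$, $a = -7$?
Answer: $- \frac{1044}{7} \approx -149.14$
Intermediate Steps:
$M = \frac{2}{21}$ ($M = \frac{3 - 7}{8 - 50} = - \frac{4}{-42} = \left(-4\right) \left(- \frac{1}{42}\right) = \frac{2}{21} \approx 0.095238$)
$M n \left(\left(-3\right) 29\right) = \frac{2}{21} \cdot 18 \left(\left(-3\right) 29\right) = \frac{12}{7} \left(-87\right) = - \frac{1044}{7}$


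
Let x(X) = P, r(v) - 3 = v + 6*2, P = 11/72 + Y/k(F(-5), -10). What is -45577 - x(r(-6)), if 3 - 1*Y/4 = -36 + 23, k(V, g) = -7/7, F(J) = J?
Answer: -3276947/72 ≈ -45513.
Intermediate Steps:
k(V, g) = -1 (k(V, g) = -7*⅐ = -1)
Y = 64 (Y = 12 - 4*(-36 + 23) = 12 - 4*(-13) = 12 + 52 = 64)
P = -4597/72 (P = 11/72 + 64/(-1) = 11*(1/72) + 64*(-1) = 11/72 - 64 = -4597/72 ≈ -63.847)
r(v) = 15 + v (r(v) = 3 + (v + 6*2) = 3 + (v + 12) = 3 + (12 + v) = 15 + v)
x(X) = -4597/72
-45577 - x(r(-6)) = -45577 - 1*(-4597/72) = -45577 + 4597/72 = -3276947/72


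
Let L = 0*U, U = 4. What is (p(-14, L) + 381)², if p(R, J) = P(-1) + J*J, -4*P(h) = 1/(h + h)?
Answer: 9296401/64 ≈ 1.4526e+5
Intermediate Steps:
L = 0 (L = 0*4 = 0)
P(h) = -1/(8*h) (P(h) = -1/(4*(h + h)) = -1/(2*h)/4 = -1/(8*h))
p(R, J) = ⅛ + J² (p(R, J) = -⅛/(-1) + J*J = -⅛*(-1) + J² = ⅛ + J²)
(p(-14, L) + 381)² = ((⅛ + 0²) + 381)² = ((⅛ + 0) + 381)² = (⅛ + 381)² = (3049/8)² = 9296401/64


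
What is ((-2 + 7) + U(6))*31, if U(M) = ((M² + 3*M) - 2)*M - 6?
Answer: 9641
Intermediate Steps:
U(M) = -6 + M*(-2 + M² + 3*M) (U(M) = (-2 + M² + 3*M)*M - 6 = M*(-2 + M² + 3*M) - 6 = -6 + M*(-2 + M² + 3*M))
((-2 + 7) + U(6))*31 = ((-2 + 7) + (-6 + 6³ - 2*6 + 3*6²))*31 = (5 + (-6 + 216 - 12 + 3*36))*31 = (5 + (-6 + 216 - 12 + 108))*31 = (5 + 306)*31 = 311*31 = 9641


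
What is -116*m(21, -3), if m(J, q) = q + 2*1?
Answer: 116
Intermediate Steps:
m(J, q) = 2 + q (m(J, q) = q + 2 = 2 + q)
-116*m(21, -3) = -116*(2 - 3) = -116*(-1) = 116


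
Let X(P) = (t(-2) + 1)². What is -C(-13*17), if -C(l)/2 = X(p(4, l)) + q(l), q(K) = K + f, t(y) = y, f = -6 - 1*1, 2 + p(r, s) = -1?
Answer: -454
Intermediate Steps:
p(r, s) = -3 (p(r, s) = -2 - 1 = -3)
f = -7 (f = -6 - 1 = -7)
X(P) = 1 (X(P) = (-2 + 1)² = (-1)² = 1)
q(K) = -7 + K (q(K) = K - 7 = -7 + K)
C(l) = 12 - 2*l (C(l) = -2*(1 + (-7 + l)) = -2*(-6 + l) = 12 - 2*l)
-C(-13*17) = -(12 - (-26)*17) = -(12 - 2*(-221)) = -(12 + 442) = -1*454 = -454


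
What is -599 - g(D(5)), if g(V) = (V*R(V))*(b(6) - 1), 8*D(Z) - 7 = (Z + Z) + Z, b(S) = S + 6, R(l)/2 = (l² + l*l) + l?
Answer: -26887/16 ≈ -1680.4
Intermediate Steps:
R(l) = 2*l + 4*l² (R(l) = 2*((l² + l*l) + l) = 2*((l² + l²) + l) = 2*(2*l² + l) = 2*(l + 2*l²) = 2*l + 4*l²)
b(S) = 6 + S
D(Z) = 7/8 + 3*Z/8 (D(Z) = 7/8 + ((Z + Z) + Z)/8 = 7/8 + (2*Z + Z)/8 = 7/8 + (3*Z)/8 = 7/8 + 3*Z/8)
g(V) = 22*V²*(1 + 2*V) (g(V) = (V*(2*V*(1 + 2*V)))*((6 + 6) - 1) = (2*V²*(1 + 2*V))*(12 - 1) = (2*V²*(1 + 2*V))*11 = 22*V²*(1 + 2*V))
-599 - g(D(5)) = -599 - (7/8 + (3/8)*5)²*(22 + 44*(7/8 + (3/8)*5)) = -599 - (7/8 + 15/8)²*(22 + 44*(7/8 + 15/8)) = -599 - (11/4)²*(22 + 44*(11/4)) = -599 - 121*(22 + 121)/16 = -599 - 121*143/16 = -599 - 1*17303/16 = -599 - 17303/16 = -26887/16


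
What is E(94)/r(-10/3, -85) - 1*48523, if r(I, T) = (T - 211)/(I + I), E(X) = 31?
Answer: -10771951/222 ≈ -48522.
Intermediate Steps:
r(I, T) = (-211 + T)/(2*I) (r(I, T) = (-211 + T)/((2*I)) = (-211 + T)*(1/(2*I)) = (-211 + T)/(2*I))
E(94)/r(-10/3, -85) - 1*48523 = 31/(((-211 - 85)/(2*((-10/3))))) - 1*48523 = 31/(((½)*(-296)/(-10*⅓))) - 48523 = 31/(((½)*(-296)/(-10/3))) - 48523 = 31/(((½)*(-3/10)*(-296))) - 48523 = 31/(222/5) - 48523 = 31*(5/222) - 48523 = 155/222 - 48523 = -10771951/222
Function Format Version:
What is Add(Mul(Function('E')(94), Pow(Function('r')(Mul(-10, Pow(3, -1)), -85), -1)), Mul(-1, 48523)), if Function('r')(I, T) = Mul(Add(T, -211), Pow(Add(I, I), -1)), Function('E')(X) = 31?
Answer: Rational(-10771951, 222) ≈ -48522.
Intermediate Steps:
Function('r')(I, T) = Mul(Rational(1, 2), Pow(I, -1), Add(-211, T)) (Function('r')(I, T) = Mul(Add(-211, T), Pow(Mul(2, I), -1)) = Mul(Add(-211, T), Mul(Rational(1, 2), Pow(I, -1))) = Mul(Rational(1, 2), Pow(I, -1), Add(-211, T)))
Add(Mul(Function('E')(94), Pow(Function('r')(Mul(-10, Pow(3, -1)), -85), -1)), Mul(-1, 48523)) = Add(Mul(31, Pow(Mul(Rational(1, 2), Pow(Mul(-10, Pow(3, -1)), -1), Add(-211, -85)), -1)), Mul(-1, 48523)) = Add(Mul(31, Pow(Mul(Rational(1, 2), Pow(Mul(-10, Rational(1, 3)), -1), -296), -1)), -48523) = Add(Mul(31, Pow(Mul(Rational(1, 2), Pow(Rational(-10, 3), -1), -296), -1)), -48523) = Add(Mul(31, Pow(Mul(Rational(1, 2), Rational(-3, 10), -296), -1)), -48523) = Add(Mul(31, Pow(Rational(222, 5), -1)), -48523) = Add(Mul(31, Rational(5, 222)), -48523) = Add(Rational(155, 222), -48523) = Rational(-10771951, 222)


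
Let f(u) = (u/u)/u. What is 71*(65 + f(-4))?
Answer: 18389/4 ≈ 4597.3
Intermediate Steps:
f(u) = 1/u
71*(65 + f(-4)) = 71*(65 + 1/(-4)) = 71*(65 - ¼) = 71*(259/4) = 18389/4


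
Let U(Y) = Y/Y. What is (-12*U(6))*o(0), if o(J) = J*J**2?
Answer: 0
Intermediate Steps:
o(J) = J**3
U(Y) = 1
(-12*U(6))*o(0) = -12*1*0**3 = -12*0 = 0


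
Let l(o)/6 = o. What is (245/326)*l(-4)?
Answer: -2940/163 ≈ -18.037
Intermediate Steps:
l(o) = 6*o
(245/326)*l(-4) = (245/326)*(6*(-4)) = (245*(1/326))*(-24) = (245/326)*(-24) = -2940/163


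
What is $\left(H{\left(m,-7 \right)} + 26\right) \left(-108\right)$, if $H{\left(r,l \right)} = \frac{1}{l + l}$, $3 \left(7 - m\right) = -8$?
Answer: $- \frac{19602}{7} \approx -2800.3$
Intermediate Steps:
$m = \frac{29}{3}$ ($m = 7 - - \frac{8}{3} = 7 + \frac{8}{3} = \frac{29}{3} \approx 9.6667$)
$H{\left(r,l \right)} = \frac{1}{2 l}$
$\left(H{\left(m,-7 \right)} + 26\right) \left(-108\right) = \left(\frac{1}{2 \left(-7\right)} + 26\right) \left(-108\right) = \left(\frac{1}{2} \left(- \frac{1}{7}\right) + 26\right) \left(-108\right) = \left(- \frac{1}{14} + 26\right) \left(-108\right) = \frac{363}{14} \left(-108\right) = - \frac{19602}{7}$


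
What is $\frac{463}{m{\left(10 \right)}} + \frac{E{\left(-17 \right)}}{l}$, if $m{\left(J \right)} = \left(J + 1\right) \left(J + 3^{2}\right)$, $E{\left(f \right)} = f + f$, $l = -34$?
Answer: $\frac{672}{209} \approx 3.2153$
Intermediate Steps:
$E{\left(f \right)} = 2 f$
$m{\left(J \right)} = \left(1 + J\right) \left(9 + J\right)$ ($m{\left(J \right)} = \left(1 + J\right) \left(J + 9\right) = \left(1 + J\right) \left(9 + J\right)$)
$\frac{463}{m{\left(10 \right)}} + \frac{E{\left(-17 \right)}}{l} = \frac{463}{9 + 10^{2} + 10 \cdot 10} + \frac{2 \left(-17\right)}{-34} = \frac{463}{9 + 100 + 100} - -1 = \frac{463}{209} + 1 = \frac{672}{209}$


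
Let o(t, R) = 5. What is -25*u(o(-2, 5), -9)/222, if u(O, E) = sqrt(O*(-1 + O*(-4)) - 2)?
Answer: -25*I*sqrt(107)/222 ≈ -1.1649*I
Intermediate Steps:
u(O, E) = sqrt(-2 + O*(-1 - 4*O)) (u(O, E) = sqrt(O*(-1 - 4*O) - 2) = sqrt(-2 + O*(-1 - 4*O)))
-25*u(o(-2, 5), -9)/222 = -25*sqrt(-2 - 1*5 - 4*5**2)/222 = -25*sqrt(-2 - 5 - 4*25)/222 = -25*sqrt(-2 - 5 - 100)/222 = -25*sqrt(-107)/222 = -25*I*sqrt(107)/222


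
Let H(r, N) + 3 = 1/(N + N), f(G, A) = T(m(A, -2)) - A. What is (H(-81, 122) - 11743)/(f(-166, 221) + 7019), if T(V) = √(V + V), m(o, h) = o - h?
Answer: -9741612177/5637907676 + 2866023*√446/11275815352 ≈ -1.7225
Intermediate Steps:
T(V) = √2*√V (T(V) = √(2*V) = √2*√V)
f(G, A) = -A + √2*√(2 + A) (f(G, A) = √2*√(A - 1*(-2)) - A = √2*√(A + 2) - A = √2*√(2 + A) - A = -A + √2*√(2 + A))
H(r, N) = -3 + 1/(2*N) (H(r, N) = -3 + 1/(N + N) = -3 + 1/(2*N))
(H(-81, 122) - 11743)/(f(-166, 221) + 7019) = ((-3 + (½)/122) - 11743)/((√(4 + 2*221) - 1*221) + 7019) = ((-3 + (½)*(1/122)) - 11743)/((√(4 + 442) - 221) + 7019) = ((-3 + 1/244) - 11743)/((√446 - 221) + 7019) = (-731/244 - 11743)/((-221 + √446) + 7019) = -2866023/(244*(6798 + √446))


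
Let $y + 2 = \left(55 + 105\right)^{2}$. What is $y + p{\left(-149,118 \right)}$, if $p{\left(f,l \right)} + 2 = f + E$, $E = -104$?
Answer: $25343$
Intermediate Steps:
$p{\left(f,l \right)} = -106 + f$ ($p{\left(f,l \right)} = -2 + \left(f - 104\right) = -2 + \left(-104 + f\right) = -106 + f$)
$y = 25598$ ($y = -2 + \left(55 + 105\right)^{2} = -2 + 160^{2} = -2 + 25600 = 25598$)
$y + p{\left(-149,118 \right)} = 25598 - 255 = 25343$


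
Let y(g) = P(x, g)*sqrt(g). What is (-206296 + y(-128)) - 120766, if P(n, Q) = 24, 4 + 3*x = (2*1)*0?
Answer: -327062 + 192*I*sqrt(2) ≈ -3.2706e+5 + 271.53*I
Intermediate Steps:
x = -4/3 (x = -4/3 + ((2*1)*0)/3 = -4/3 + (2*0)/3 = -4/3 + (1/3)*0 = -4/3 + 0 = -4/3 ≈ -1.3333)
y(g) = 24*sqrt(g)
(-206296 + y(-128)) - 120766 = (-206296 + 24*sqrt(-128)) - 120766 = (-206296 + 24*(8*I*sqrt(2))) - 120766 = (-206296 + 192*I*sqrt(2)) - 120766 = -327062 + 192*I*sqrt(2)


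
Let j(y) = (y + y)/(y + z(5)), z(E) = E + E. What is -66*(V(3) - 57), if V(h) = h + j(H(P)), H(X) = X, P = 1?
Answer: 3552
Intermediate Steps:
z(E) = 2*E
j(y) = 2*y/(10 + y) (j(y) = (y + y)/(y + 2*5) = (2*y)/(y + 10) = (2*y)/(10 + y) = 2*y/(10 + y))
V(h) = 2/11 + h (V(h) = h + 2*1/(10 + 1) = h + 2*1/11 = h + 2*1*(1/11) = h + 2/11 = 2/11 + h)
-66*(V(3) - 57) = -66*((2/11 + 3) - 57) = -66*(35/11 - 57) = -66*(-592/11) = 3552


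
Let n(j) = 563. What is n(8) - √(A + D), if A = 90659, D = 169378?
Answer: 563 - 3*√28893 ≈ 53.062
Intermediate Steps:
n(8) - √(A + D) = 563 - √(90659 + 169378) = 563 - √260037 = 563 - 3*√28893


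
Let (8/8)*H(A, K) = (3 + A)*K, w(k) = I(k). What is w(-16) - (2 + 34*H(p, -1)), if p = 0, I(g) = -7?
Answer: 93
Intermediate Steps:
w(k) = -7
H(A, K) = K*(3 + A) (H(A, K) = (3 + A)*K = K*(3 + A))
w(-16) - (2 + 34*H(p, -1)) = -7 - (2 + 34*(-(3 + 0))) = -7 - (2 + 34*(-1*3)) = -7 - (2 + 34*(-3)) = -7 - (2 - 102) = -7 - 1*(-100) = -7 + 100 = 93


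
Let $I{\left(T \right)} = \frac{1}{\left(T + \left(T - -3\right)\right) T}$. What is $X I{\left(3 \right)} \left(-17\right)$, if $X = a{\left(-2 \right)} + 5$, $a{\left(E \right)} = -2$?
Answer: $- \frac{17}{9} \approx -1.8889$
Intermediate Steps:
$X = 3$ ($X = -2 + 5 = 3$)
$I{\left(T \right)} = \frac{1}{T \left(3 + 2 T\right)}$ ($I{\left(T \right)} = \frac{1}{\left(T + \left(T + 3\right)\right) T} = \frac{1}{\left(T + \left(3 + T\right)\right) T} = \frac{1}{\left(3 + 2 T\right) T} = \frac{1}{T \left(3 + 2 T\right)}$)
$X I{\left(3 \right)} \left(-17\right) = 3 \frac{1}{3 \left(3 + 2 \cdot 3\right)} \left(-17\right) = 3 \frac{1}{3 \left(3 + 6\right)} \left(-17\right) = 3 \frac{1}{3 \cdot 9} \left(-17\right) = 3 \cdot \frac{1}{3} \cdot \frac{1}{9} \left(-17\right) = 3 \cdot \frac{1}{27} \left(-17\right) = \frac{1}{9} \left(-17\right) = - \frac{17}{9}$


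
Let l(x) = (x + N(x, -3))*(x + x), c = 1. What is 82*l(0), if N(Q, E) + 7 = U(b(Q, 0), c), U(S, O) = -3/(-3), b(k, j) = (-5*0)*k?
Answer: 0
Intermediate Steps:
b(k, j) = 0 (b(k, j) = 0*k = 0)
U(S, O) = 1 (U(S, O) = -3*(-⅓) = 1)
N(Q, E) = -6 (N(Q, E) = -7 + 1 = -6)
l(x) = 2*x*(-6 + x) (l(x) = (x - 6)*(x + x) = (-6 + x)*(2*x) = 2*x*(-6 + x))
82*l(0) = 82*(2*0*(-6 + 0)) = 82*(2*0*(-6)) = 82*0 = 0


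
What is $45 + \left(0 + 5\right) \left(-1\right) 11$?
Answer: $-10$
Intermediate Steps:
$45 + \left(0 + 5\right) \left(-1\right) 11 = 45 + 5 \left(-1\right) 11 = 45 - 55 = -10$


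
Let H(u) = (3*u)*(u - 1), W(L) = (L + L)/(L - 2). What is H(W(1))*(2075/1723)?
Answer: 37350/1723 ≈ 21.677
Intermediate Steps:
W(L) = 2*L/(-2 + L) (W(L) = (2*L)/(-2 + L) = 2*L/(-2 + L))
H(u) = 3*u*(-1 + u) (H(u) = (3*u)*(-1 + u) = 3*u*(-1 + u))
H(W(1))*(2075/1723) = (3*(2*1/(-2 + 1))*(-1 + 2*1/(-2 + 1)))*(2075/1723) = (3*(2*1/(-1))*(-1 + 2*1/(-1)))*(2075*(1/1723)) = (3*(2*1*(-1))*(-1 + 2*1*(-1)))*(2075/1723) = (3*(-2)*(-1 - 2))*(2075/1723) = (3*(-2)*(-3))*(2075/1723) = 18*(2075/1723) = 37350/1723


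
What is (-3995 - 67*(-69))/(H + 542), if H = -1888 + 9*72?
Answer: -314/349 ≈ -0.89971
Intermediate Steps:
H = -1240 (H = -1888 + 648 = -1240)
(-3995 - 67*(-69))/(H + 542) = (-3995 - 67*(-69))/(-1240 + 542) = (-3995 + 4623)/(-698) = 628*(-1/698) = -314/349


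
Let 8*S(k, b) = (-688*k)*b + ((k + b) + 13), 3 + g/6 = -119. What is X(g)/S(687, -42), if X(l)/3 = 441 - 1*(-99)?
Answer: 1296/1985221 ≈ 0.00065282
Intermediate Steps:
g = -732 (g = -18 + 6*(-119) = -18 - 714 = -732)
X(l) = 1620 (X(l) = 3*(441 - 1*(-99)) = 3*(441 + 99) = 3*540 = 1620)
S(k, b) = 13/8 + b/8 + k/8 - 86*b*k (S(k, b) = ((-688*k)*b + ((k + b) + 13))/8 = (-688*b*k + ((b + k) + 13))/8 = (-688*b*k + (13 + b + k))/8 = (13 + b + k - 688*b*k)/8 = 13/8 + b/8 + k/8 - 86*b*k)
X(g)/S(687, -42) = 1620/(13/8 + (⅛)*(-42) + (⅛)*687 - 86*(-42)*687) = 1620/(13/8 - 21/4 + 687/8 + 2481444) = 1620/(9926105/4) = 1620*(4/9926105) = 1296/1985221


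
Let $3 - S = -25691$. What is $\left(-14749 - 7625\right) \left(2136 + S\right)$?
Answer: $-622668420$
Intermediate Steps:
$S = 25694$ ($S = 3 - -25691 = 3 + 25691 = 25694$)
$\left(-14749 - 7625\right) \left(2136 + S\right) = \left(-14749 - 7625\right) \left(2136 + 25694\right) = \left(-22374\right) 27830 = -622668420$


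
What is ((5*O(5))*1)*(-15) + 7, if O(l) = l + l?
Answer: -743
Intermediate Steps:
O(l) = 2*l
((5*O(5))*1)*(-15) + 7 = ((5*(2*5))*1)*(-15) + 7 = ((5*10)*1)*(-15) + 7 = (50*1)*(-15) + 7 = 50*(-15) + 7 = -750 + 7 = -743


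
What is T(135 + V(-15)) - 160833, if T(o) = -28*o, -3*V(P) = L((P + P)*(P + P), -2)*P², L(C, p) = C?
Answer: 1725387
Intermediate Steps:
V(P) = -4*P⁴/3 (V(P) = -(P + P)*(P + P)*P²/3 = -(2*P)*(2*P)*P²/3 = -4*P²*P²/3 = -4*P⁴/3)
T(135 + V(-15)) - 160833 = -28*(135 - 4/3*(-15)⁴) - 160833 = -28*(135 - 4/3*50625) - 160833 = -28*(135 - 67500) - 160833 = -28*(-67365) - 160833 = 1886220 - 160833 = 1725387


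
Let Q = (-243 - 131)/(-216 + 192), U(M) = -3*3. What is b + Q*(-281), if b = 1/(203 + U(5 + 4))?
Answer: -5097053/1164 ≈ -4378.9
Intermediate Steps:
U(M) = -9
b = 1/194 (b = 1/(203 - 9) = 1/194 ≈ 0.0051546)
Q = 187/12 (Q = -374/(-24) = -374*(-1/24) = 187/12 ≈ 15.583)
b + Q*(-281) = 1/194 + (187/12)*(-281) = 1/194 - 52547/12 = -5097053/1164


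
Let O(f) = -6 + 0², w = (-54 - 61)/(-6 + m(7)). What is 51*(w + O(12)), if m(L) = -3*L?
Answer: -799/9 ≈ -88.778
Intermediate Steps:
w = 115/27 (w = (-54 - 61)/(-6 - 3*7) = -115/(-6 - 21) = -115/(-27) = -115*(-1/27) = 115/27 ≈ 4.2593)
O(f) = -6 (O(f) = -6 + 0 = -6)
51*(w + O(12)) = 51*(115/27 - 6) = 51*(-47/27) = -799/9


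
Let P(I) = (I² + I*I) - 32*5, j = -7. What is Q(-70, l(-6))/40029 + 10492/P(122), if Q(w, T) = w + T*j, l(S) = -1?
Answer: 34843247/98764886 ≈ 0.35279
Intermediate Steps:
Q(w, T) = w - 7*T (Q(w, T) = w + T*(-7) = w - 7*T)
P(I) = -160 + 2*I² (P(I) = (I² + I²) - 160 = 2*I² - 160 = -160 + 2*I²)
Q(-70, l(-6))/40029 + 10492/P(122) = (-70 - 7*(-1))/40029 + 10492/(-160 + 2*122²) = (-70 + 7)*(1/40029) + 10492/(-160 + 2*14884) = -63*1/40029 + 10492/(-160 + 29768) = -21/13343 + 10492/29608 = -21/13343 + 10492*(1/29608) = -21/13343 + 2623/7402 = 34843247/98764886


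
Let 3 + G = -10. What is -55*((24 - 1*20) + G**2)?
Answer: -9515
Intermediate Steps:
G = -13 (G = -3 - 10 = -13)
-55*((24 - 1*20) + G**2) = -55*((24 - 1*20) + (-13)**2) = -55*((24 - 20) + 169) = -55*(4 + 169) = -55*173 = -9515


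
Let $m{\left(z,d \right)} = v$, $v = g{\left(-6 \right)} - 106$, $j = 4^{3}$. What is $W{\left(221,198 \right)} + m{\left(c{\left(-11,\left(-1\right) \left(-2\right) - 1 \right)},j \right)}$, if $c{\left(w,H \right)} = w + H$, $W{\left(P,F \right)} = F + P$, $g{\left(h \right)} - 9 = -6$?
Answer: $316$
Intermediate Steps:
$g{\left(h \right)} = 3$ ($g{\left(h \right)} = 9 - 6 = 3$)
$c{\left(w,H \right)} = H + w$
$j = 64$
$v = -103$ ($v = 3 - 106 = -103$)
$m{\left(z,d \right)} = -103$
$W{\left(221,198 \right)} + m{\left(c{\left(-11,\left(-1\right) \left(-2\right) - 1 \right)},j \right)} = \left(198 + 221\right) - 103 = 419 - 103 = 316$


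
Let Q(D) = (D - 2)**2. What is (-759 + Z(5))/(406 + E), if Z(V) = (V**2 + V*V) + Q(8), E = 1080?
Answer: -673/1486 ≈ -0.45289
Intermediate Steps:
Q(D) = (-2 + D)**2
Z(V) = 36 + 2*V**2 (Z(V) = (V**2 + V*V) + (-2 + 8)**2 = (V**2 + V**2) + 6**2 = 2*V**2 + 36 = 36 + 2*V**2)
(-759 + Z(5))/(406 + E) = (-759 + (36 + 2*5**2))/(406 + 1080) = (-759 + (36 + 2*25))/1486 = (-759 + (36 + 50))*(1/1486) = (-759 + 86)*(1/1486) = -673*1/1486 = -673/1486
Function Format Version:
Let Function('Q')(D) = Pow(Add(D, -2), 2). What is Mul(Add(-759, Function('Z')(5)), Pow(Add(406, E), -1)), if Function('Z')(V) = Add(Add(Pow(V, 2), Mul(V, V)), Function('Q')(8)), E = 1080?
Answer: Rational(-673, 1486) ≈ -0.45289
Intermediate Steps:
Function('Q')(D) = Pow(Add(-2, D), 2)
Function('Z')(V) = Add(36, Mul(2, Pow(V, 2))) (Function('Z')(V) = Add(Add(Pow(V, 2), Mul(V, V)), Pow(Add(-2, 8), 2)) = Add(Add(Pow(V, 2), Pow(V, 2)), Pow(6, 2)) = Add(Mul(2, Pow(V, 2)), 36) = Add(36, Mul(2, Pow(V, 2))))
Mul(Add(-759, Function('Z')(5)), Pow(Add(406, E), -1)) = Mul(Add(-759, Add(36, Mul(2, Pow(5, 2)))), Pow(Add(406, 1080), -1)) = Mul(Add(-759, Add(36, Mul(2, 25))), Pow(1486, -1)) = Mul(Add(-759, Add(36, 50)), Rational(1, 1486)) = Mul(Add(-759, 86), Rational(1, 1486)) = Mul(-673, Rational(1, 1486)) = Rational(-673, 1486)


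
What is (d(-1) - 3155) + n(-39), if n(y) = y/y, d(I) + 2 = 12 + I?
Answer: -3145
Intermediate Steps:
d(I) = 10 + I (d(I) = -2 + (12 + I) = 10 + I)
n(y) = 1
(d(-1) - 3155) + n(-39) = ((10 - 1) - 3155) + 1 = (9 - 3155) + 1 = -3146 + 1 = -3145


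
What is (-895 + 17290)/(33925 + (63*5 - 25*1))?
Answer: 1093/2281 ≈ 0.47918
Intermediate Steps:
(-895 + 17290)/(33925 + (63*5 - 25*1)) = 16395/(33925 + (315 - 25)) = 16395/(33925 + 290) = 16395/34215 = 16395*(1/34215) = 1093/2281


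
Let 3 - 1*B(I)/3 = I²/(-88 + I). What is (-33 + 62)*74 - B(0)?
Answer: 2137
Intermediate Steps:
B(I) = 9 - 3*I²/(-88 + I)
(-33 + 62)*74 - B(0) = (-33 + 62)*74 - 3*(-264 - 1*0² + 3*0)/(-88 + 0) = 29*74 - 3*(-264 - 1*0 + 0)/(-88) = 2146 - 3*(-1)*(-264 + 0 + 0)/88 = 2146 - 3*(-1)*(-264)/88 = 2146 - 1*9 = 2146 - 9 = 2137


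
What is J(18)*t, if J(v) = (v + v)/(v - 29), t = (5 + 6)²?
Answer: -396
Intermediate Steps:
t = 121 (t = 11² = 121)
J(v) = 2*v/(-29 + v) (J(v) = (2*v)/(-29 + v) = 2*v/(-29 + v))
J(18)*t = (2*18/(-29 + 18))*121 = (2*18/(-11))*121 = (2*18*(-1/11))*121 = -36/11*121 = -396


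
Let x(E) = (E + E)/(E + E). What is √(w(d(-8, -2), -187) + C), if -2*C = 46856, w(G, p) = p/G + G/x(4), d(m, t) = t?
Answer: I*√93346/2 ≈ 152.76*I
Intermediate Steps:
x(E) = 1 (x(E) = (2*E)/((2*E)) = (2*E)*(1/(2*E)) = 1)
w(G, p) = G + p/G (w(G, p) = p/G + G/1 = p/G + G*1 = p/G + G = G + p/G)
C = -23428 (C = -½*46856 = -23428)
√(w(d(-8, -2), -187) + C) = √((-2 - 187/(-2)) - 23428) = √((-2 - 187*(-½)) - 23428) = √((-2 + 187/2) - 23428) = √(183/2 - 23428) = √(-46673/2) = I*√93346/2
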